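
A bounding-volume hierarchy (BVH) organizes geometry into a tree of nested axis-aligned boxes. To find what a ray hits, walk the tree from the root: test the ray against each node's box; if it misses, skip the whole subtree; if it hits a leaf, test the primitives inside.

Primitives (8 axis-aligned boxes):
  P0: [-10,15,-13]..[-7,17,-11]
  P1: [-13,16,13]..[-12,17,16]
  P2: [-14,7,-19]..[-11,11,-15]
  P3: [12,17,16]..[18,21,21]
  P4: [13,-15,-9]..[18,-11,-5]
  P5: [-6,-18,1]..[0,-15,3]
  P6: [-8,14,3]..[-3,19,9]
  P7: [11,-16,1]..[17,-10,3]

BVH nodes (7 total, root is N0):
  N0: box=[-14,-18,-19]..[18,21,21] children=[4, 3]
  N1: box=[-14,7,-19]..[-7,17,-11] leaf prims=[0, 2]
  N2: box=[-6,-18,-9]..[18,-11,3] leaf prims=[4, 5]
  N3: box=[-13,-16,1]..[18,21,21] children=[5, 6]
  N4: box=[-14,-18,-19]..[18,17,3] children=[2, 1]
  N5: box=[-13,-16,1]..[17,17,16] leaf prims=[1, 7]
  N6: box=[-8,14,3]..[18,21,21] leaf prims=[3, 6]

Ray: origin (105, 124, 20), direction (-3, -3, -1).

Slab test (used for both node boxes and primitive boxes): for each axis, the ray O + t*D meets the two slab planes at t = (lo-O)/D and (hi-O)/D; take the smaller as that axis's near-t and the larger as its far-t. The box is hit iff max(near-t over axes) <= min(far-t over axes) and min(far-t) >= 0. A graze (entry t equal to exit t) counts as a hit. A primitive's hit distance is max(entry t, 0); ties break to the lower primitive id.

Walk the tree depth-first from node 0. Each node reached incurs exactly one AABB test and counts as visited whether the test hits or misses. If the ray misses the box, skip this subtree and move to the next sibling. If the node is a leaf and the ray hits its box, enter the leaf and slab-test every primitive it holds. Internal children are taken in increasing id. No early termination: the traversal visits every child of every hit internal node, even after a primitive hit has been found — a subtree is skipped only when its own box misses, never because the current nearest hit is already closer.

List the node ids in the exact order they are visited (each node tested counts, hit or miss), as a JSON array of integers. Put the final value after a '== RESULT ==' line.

Traverse from the root:
N0 x:[29,119/3] y:[103/3,142/3] z:[-1,39] -> hit [103/3,39], descend [3, 4]
  N3 x:[29,118/3] y:[103/3,140/3] z:[-1,19] -> miss, prune
  N4 x:[29,119/3] y:[107/3,142/3] z:[17,39] -> hit [107/3,39], descend [1, 2]
    N1 x:[112/3,119/3] y:[107/3,39] z:[31,39] -> hit [112/3,39] leaf, test {P0(miss), P2@t=116/3}
    N2 x:[29,37] y:[45,142/3] z:[17,29] -> miss, prune

order=[0, 3, 4, 1, 2]  |boxes|=5  |leaves|=1  hit=P2

== RESULT ==
[0, 3, 4, 1, 2]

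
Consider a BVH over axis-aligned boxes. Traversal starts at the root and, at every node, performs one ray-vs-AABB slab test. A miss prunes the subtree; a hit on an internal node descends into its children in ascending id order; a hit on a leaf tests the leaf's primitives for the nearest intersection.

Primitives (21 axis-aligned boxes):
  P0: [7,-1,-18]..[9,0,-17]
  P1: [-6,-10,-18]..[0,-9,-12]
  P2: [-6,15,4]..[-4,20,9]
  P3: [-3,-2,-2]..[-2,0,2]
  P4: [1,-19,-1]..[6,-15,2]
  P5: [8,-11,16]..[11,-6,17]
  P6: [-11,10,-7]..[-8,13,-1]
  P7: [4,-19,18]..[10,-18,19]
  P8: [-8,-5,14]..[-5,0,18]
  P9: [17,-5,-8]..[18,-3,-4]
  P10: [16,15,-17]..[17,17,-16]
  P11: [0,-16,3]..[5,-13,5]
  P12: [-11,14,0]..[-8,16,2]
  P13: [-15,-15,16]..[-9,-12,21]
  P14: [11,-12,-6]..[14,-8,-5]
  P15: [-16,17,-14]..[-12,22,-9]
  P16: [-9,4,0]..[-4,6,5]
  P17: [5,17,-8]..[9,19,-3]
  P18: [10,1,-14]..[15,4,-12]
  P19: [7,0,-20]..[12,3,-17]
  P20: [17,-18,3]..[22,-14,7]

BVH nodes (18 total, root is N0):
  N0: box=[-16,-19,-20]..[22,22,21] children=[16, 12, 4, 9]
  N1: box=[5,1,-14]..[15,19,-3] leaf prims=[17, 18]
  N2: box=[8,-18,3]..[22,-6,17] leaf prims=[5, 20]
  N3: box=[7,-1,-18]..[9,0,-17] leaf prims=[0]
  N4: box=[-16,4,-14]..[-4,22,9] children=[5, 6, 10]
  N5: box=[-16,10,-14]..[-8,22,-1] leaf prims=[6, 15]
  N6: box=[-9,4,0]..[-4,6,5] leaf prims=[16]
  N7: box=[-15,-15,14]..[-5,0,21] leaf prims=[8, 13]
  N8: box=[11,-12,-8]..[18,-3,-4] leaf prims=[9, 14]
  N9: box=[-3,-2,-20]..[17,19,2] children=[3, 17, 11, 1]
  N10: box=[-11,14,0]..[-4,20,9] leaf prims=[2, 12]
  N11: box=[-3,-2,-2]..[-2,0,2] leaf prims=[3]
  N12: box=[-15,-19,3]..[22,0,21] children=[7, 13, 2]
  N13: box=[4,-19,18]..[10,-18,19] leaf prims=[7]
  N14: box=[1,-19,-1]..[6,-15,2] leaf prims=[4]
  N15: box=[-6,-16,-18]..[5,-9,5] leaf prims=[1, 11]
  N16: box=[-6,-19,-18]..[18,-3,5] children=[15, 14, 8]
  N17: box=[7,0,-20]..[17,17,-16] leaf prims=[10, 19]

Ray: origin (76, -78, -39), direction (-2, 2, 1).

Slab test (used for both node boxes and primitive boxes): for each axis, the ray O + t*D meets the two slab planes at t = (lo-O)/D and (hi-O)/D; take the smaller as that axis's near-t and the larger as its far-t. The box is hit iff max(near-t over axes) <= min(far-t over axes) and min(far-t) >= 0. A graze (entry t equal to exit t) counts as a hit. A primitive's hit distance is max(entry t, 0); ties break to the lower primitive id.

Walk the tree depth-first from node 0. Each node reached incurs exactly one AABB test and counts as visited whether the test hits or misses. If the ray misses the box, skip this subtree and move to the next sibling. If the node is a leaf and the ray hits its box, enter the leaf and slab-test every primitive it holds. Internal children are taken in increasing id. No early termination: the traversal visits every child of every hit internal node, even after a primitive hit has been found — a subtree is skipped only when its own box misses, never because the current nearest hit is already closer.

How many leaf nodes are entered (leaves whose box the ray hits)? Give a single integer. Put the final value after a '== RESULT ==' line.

Walk:
N0 x:[27,46] y:[59/2,50] z:[19,60] -> hit [59/2,46], descend [4, 9, 12, 16]
  N4 x:[40,46] y:[41,50] z:[25,48] -> hit [41,46], descend [5, 6, 10]
    N5 x:[42,46] y:[44,50] z:[25,38] -> miss, prune
    N6 x:[40,85/2] y:[41,42] z:[39,44] -> hit [41,42] leaf, test {P16@t=41}
    N10 x:[40,87/2] y:[46,49] z:[39,48] -> miss, prune
  N9 x:[59/2,79/2] y:[38,97/2] z:[19,41] -> hit [38,79/2], descend [1, 3, 11, 17]
    N1 x:[61/2,71/2] y:[79/2,97/2] z:[25,36] -> miss, prune
    N3 x:[67/2,69/2] y:[77/2,39] z:[21,22] -> miss, prune
    N11 x:[39,79/2] y:[38,39] z:[37,41] -> hit [39,39] leaf, test {P3@t=39}
    N17 x:[59/2,69/2] y:[39,95/2] z:[19,23] -> miss, prune
  N12 x:[27,91/2] y:[59/2,39] z:[42,60] -> miss, prune
  N16 x:[29,41] y:[59/2,75/2] z:[21,44] -> hit [59/2,75/2], descend [8, 14, 15]
    N8 x:[29,65/2] y:[33,75/2] z:[31,35] -> miss, prune
    N14 x:[35,75/2] y:[59/2,63/2] z:[38,41] -> miss, prune
    N15 x:[71/2,41] y:[31,69/2] z:[21,44] -> miss, prune

order=[0, 4, 5, 6, 10, 9, 1, 3, 11, 17, 12, 16, 8, 14, 15]  |boxes|=15  |leaves|=2  hit=P3

== RESULT ==
2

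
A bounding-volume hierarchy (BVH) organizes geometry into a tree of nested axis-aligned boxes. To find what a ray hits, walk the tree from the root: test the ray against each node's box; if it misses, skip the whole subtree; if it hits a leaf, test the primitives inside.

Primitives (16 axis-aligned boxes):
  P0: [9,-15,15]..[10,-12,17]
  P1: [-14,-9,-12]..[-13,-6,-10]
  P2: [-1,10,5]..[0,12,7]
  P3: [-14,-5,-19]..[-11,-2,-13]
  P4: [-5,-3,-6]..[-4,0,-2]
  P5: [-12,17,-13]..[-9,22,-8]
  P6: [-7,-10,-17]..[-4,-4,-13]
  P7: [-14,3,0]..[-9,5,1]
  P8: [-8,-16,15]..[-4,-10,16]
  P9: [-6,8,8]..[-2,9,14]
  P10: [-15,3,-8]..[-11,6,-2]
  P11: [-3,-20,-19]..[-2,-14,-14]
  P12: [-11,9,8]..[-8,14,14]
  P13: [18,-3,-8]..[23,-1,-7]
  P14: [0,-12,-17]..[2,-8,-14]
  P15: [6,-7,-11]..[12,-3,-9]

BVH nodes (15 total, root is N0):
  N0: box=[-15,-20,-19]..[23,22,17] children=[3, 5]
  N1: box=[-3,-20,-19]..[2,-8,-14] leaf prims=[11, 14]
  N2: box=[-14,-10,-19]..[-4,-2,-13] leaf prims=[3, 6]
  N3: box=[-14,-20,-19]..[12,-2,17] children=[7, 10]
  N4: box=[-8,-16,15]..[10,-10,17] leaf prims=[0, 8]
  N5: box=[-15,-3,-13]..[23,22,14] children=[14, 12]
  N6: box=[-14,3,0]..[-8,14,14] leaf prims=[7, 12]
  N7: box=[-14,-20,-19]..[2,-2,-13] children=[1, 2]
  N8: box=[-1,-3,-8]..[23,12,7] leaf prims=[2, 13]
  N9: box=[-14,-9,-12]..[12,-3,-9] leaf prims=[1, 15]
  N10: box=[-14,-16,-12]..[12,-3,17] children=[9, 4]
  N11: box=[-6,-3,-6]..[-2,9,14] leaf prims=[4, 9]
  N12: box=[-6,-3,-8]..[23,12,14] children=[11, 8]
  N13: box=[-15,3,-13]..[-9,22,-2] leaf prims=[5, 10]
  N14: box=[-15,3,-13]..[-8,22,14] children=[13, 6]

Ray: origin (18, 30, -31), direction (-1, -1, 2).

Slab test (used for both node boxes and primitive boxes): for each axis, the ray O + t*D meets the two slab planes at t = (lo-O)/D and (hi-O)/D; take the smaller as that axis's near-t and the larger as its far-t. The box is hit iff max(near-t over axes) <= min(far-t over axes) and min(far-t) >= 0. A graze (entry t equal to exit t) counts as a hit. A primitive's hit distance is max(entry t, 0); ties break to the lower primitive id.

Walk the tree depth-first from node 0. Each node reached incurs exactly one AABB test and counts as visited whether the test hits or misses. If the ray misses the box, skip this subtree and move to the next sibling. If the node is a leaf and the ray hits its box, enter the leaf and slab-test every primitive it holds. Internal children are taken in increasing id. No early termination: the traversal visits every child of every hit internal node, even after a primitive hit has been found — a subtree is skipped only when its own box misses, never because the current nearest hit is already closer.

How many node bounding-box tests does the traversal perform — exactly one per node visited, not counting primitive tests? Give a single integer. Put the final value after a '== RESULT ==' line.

Walk:
N0 x:[-5,33] y:[8,50] z:[6,24] -> hit [8,24], descend [3, 5]
  N3 x:[6,32] y:[32,50] z:[6,24] -> miss, prune
  N5 x:[-5,33] y:[8,33] z:[9,45/2] -> hit [9,45/2], descend [12, 14]
    N12 x:[-5,24] y:[18,33] z:[23/2,45/2] -> hit [18,45/2], descend [8, 11]
      N8 x:[-5,19] y:[18,33] z:[23/2,19] -> hit [18,19] leaf, test {P2@t=18, P13(miss)}
      N11 x:[20,24] y:[21,33] z:[25/2,45/2] -> hit [21,45/2] leaf, test {P4(miss), P9@t=21}
    N14 x:[26,33] y:[8,27] z:[9,45/2] -> miss, prune

Summary -> nodes [0, 3, 5, 12, 8, 11, 14]; box-tests=7; leaf-entries=2; first=P2

== RESULT ==
7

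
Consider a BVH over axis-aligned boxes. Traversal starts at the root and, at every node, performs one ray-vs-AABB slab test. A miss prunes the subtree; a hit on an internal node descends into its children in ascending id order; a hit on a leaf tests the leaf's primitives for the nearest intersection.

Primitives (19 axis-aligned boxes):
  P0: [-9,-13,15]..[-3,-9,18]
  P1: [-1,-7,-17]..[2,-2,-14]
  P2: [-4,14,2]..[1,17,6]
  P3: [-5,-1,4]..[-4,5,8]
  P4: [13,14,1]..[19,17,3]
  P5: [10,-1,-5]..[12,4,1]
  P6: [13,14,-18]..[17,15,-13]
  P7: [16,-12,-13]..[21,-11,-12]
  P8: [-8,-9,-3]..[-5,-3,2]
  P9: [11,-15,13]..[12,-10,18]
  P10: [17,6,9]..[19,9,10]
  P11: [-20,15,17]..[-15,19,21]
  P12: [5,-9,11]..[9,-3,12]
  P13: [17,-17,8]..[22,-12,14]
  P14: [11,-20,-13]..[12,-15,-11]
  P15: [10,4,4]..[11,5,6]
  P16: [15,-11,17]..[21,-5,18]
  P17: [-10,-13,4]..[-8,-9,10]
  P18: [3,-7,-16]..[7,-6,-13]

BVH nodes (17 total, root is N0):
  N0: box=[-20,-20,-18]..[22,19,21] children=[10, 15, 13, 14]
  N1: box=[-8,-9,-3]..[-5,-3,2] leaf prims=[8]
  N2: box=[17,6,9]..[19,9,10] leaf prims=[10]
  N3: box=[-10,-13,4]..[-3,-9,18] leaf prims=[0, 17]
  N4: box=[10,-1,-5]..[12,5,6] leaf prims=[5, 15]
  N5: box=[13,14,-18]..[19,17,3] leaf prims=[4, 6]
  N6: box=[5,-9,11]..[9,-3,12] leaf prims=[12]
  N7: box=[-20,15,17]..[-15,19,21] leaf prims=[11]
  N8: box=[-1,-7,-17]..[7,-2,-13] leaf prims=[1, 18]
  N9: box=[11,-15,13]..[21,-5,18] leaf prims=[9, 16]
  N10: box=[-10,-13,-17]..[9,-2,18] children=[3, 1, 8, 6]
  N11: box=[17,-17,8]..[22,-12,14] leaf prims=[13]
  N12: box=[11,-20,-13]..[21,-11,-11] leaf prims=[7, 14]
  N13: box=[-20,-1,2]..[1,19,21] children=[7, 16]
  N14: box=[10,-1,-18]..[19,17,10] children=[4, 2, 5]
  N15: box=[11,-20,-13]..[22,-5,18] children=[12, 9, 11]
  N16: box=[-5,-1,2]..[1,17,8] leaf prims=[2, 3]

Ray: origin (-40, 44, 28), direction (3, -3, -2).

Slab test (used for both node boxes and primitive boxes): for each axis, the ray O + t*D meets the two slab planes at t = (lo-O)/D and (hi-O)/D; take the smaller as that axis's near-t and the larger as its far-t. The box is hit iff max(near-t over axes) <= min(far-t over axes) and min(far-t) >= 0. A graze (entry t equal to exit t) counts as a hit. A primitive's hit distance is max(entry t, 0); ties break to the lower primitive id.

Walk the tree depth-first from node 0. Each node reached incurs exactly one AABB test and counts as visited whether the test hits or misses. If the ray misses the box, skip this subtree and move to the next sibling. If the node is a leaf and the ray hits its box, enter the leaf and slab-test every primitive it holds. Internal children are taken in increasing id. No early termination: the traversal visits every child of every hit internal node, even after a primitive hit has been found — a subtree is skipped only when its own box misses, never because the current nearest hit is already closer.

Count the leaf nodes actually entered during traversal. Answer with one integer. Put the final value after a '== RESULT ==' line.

Traverse from the root:
N0 x:[20/3,62/3] y:[25/3,64/3] z:[7/2,23] -> hit [25/3,62/3], descend [10, 13, 14, 15]
  N10 x:[10,49/3] y:[46/3,19] z:[5,45/2] -> hit [46/3,49/3], descend [1, 3, 6, 8]
    N1 x:[32/3,35/3] y:[47/3,53/3] z:[13,31/2] -> miss, prune
    N3 x:[10,37/3] y:[53/3,19] z:[5,12] -> miss, prune
    N6 x:[15,49/3] y:[47/3,53/3] z:[8,17/2] -> miss, prune
    N8 x:[13,47/3] y:[46/3,17] z:[41/2,45/2] -> miss, prune
  N13 x:[20/3,41/3] y:[25/3,15] z:[7/2,13] -> hit [25/3,13], descend [7, 16]
    N7 x:[20/3,25/3] y:[25/3,29/3] z:[7/2,11/2] -> miss, prune
    N16 x:[35/3,41/3] y:[9,15] z:[10,13] -> hit [35/3,13] leaf, test {P2(miss), P3(miss)}
  N14 x:[50/3,59/3] y:[9,15] z:[9,23] -> miss, prune
  N15 x:[17,62/3] y:[49/3,64/3] z:[5,41/2] -> hit [17,41/2], descend [9, 11, 12]
    N9 x:[17,61/3] y:[49/3,59/3] z:[5,15/2] -> miss, prune
    N11 x:[19,62/3] y:[56/3,61/3] z:[7,10] -> miss, prune
    N12 x:[17,61/3] y:[55/3,64/3] z:[39/2,41/2] -> hit [39/2,61/3] leaf, test {P7(miss), P14(miss)}

Summary -> nodes [0, 10, 1, 3, 6, 8, 13, 7, 16, 14, 15, 9, 11, 12]; box-tests=14; leaf-entries=2; first=miss

== RESULT ==
2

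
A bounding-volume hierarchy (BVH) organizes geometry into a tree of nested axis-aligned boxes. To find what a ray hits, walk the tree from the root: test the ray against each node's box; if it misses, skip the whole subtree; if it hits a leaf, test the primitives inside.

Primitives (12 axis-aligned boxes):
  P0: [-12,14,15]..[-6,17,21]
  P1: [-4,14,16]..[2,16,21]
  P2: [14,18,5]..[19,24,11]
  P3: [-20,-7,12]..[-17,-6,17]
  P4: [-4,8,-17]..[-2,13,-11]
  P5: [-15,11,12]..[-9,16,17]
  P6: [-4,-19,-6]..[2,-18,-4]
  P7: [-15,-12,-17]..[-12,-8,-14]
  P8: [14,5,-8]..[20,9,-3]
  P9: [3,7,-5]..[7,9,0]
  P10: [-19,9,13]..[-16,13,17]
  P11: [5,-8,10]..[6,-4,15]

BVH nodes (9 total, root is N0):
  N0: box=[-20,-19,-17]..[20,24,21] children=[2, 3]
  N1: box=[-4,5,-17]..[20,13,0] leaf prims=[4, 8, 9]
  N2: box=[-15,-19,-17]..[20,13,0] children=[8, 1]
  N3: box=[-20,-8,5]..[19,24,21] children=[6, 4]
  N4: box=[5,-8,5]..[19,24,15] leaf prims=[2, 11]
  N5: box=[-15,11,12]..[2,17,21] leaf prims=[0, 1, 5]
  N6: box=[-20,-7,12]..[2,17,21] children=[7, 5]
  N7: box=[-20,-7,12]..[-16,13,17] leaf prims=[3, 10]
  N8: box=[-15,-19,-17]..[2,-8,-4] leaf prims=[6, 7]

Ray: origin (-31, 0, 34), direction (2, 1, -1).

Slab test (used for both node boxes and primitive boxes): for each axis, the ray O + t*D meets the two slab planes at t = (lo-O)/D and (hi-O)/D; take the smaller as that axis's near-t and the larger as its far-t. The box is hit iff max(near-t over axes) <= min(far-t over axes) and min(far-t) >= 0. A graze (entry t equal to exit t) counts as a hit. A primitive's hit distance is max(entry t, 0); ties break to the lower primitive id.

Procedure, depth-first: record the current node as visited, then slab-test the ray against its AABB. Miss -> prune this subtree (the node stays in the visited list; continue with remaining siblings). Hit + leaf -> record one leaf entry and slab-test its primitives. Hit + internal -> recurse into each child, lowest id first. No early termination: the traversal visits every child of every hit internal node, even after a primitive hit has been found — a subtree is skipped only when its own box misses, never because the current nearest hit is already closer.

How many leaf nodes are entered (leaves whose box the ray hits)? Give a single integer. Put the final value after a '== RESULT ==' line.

Trace the traversal:
N0 x:[11/2,51/2] y:[-19,24] z:[13,51] -> hit [13,24], descend [2, 3]
  N2 x:[8,51/2] y:[-19,13] z:[34,51] -> miss, prune
  N3 x:[11/2,25] y:[-8,24] z:[13,29] -> hit [13,24], descend [4, 6]
    N4 x:[18,25] y:[-8,24] z:[19,29] -> hit [19,24] leaf, test {P2@t=23, P11(miss)}
    N6 x:[11/2,33/2] y:[-7,17] z:[13,22] -> hit [13,33/2], descend [5, 7]
      N5 x:[8,33/2] y:[11,17] z:[13,22] -> hit [13,33/2] leaf, test {P0(miss), P1@t=14, P5(miss)}
      N7 x:[11/2,15/2] y:[-7,13] z:[17,22] -> miss, prune

7 AABB tests over nodes [0, 2, 3, 4, 6, 5, 7]; 2 leaves entered; closest P1.

== RESULT ==
2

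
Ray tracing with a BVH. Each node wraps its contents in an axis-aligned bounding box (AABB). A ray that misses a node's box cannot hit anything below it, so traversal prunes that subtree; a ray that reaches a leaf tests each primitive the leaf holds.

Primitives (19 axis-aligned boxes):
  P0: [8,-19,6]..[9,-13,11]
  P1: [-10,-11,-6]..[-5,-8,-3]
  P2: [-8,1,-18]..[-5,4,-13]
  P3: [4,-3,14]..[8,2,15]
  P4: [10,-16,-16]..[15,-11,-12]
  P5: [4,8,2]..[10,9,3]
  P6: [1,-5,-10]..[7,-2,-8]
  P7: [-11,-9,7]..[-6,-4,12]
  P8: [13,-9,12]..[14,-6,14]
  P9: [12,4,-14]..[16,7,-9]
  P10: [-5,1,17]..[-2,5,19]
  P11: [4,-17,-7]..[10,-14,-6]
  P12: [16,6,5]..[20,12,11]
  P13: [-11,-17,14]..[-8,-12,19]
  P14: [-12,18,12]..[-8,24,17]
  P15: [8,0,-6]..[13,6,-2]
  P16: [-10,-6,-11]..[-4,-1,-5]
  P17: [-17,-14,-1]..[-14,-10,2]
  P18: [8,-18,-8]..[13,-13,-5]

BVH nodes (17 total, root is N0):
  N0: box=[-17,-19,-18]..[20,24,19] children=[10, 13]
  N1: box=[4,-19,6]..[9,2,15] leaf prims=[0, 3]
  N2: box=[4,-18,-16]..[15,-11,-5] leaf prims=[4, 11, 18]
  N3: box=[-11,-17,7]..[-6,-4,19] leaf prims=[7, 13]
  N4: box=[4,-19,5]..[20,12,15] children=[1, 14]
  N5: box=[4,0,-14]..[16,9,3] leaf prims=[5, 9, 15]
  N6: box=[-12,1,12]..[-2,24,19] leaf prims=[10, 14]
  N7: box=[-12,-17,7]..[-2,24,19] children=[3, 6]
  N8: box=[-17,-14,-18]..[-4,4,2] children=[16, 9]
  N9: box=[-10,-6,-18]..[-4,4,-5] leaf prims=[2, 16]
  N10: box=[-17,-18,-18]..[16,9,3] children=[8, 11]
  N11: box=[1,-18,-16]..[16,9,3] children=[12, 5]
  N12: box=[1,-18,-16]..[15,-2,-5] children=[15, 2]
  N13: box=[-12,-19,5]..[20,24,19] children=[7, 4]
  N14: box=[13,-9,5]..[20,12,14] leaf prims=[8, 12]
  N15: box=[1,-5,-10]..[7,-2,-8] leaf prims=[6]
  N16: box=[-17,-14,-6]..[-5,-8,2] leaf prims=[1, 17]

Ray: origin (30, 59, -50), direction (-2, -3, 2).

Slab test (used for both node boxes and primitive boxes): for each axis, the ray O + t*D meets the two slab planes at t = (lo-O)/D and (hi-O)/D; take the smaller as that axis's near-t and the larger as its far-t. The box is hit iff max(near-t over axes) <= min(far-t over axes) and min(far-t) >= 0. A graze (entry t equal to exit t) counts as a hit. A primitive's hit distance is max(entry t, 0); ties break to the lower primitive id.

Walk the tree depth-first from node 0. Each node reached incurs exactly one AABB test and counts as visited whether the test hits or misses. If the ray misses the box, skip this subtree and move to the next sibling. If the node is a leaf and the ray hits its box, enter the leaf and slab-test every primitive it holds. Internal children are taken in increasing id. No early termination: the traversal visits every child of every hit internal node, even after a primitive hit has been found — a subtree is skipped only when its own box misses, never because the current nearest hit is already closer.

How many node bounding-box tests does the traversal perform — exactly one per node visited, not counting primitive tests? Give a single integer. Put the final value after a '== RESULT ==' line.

Trace the traversal:
N0 x:[5,47/2] y:[35/3,26] z:[16,69/2] -> hit [16,47/2], descend [10, 13]
  N10 x:[7,47/2] y:[50/3,77/3] z:[16,53/2] -> hit [50/3,47/2], descend [8, 11]
    N8 x:[17,47/2] y:[55/3,73/3] z:[16,26] -> hit [55/3,47/2], descend [9, 16]
      N9 x:[17,20] y:[55/3,65/3] z:[16,45/2] -> hit [55/3,20] leaf, test {P2@t=55/3, P16@t=20}
      N16 x:[35/2,47/2] y:[67/3,73/3] z:[22,26] -> hit [67/3,47/2] leaf, test {P1(miss), P17(miss)}
    N11 x:[7,29/2] y:[50/3,77/3] z:[17,53/2] -> miss, prune
  N13 x:[5,21] y:[35/3,26] z:[55/2,69/2] -> miss, prune

Visited [0, 10, 8, 9, 16, 11, 13]. Tests: 7 box, 2 leaf. Nearest: P2.

== RESULT ==
7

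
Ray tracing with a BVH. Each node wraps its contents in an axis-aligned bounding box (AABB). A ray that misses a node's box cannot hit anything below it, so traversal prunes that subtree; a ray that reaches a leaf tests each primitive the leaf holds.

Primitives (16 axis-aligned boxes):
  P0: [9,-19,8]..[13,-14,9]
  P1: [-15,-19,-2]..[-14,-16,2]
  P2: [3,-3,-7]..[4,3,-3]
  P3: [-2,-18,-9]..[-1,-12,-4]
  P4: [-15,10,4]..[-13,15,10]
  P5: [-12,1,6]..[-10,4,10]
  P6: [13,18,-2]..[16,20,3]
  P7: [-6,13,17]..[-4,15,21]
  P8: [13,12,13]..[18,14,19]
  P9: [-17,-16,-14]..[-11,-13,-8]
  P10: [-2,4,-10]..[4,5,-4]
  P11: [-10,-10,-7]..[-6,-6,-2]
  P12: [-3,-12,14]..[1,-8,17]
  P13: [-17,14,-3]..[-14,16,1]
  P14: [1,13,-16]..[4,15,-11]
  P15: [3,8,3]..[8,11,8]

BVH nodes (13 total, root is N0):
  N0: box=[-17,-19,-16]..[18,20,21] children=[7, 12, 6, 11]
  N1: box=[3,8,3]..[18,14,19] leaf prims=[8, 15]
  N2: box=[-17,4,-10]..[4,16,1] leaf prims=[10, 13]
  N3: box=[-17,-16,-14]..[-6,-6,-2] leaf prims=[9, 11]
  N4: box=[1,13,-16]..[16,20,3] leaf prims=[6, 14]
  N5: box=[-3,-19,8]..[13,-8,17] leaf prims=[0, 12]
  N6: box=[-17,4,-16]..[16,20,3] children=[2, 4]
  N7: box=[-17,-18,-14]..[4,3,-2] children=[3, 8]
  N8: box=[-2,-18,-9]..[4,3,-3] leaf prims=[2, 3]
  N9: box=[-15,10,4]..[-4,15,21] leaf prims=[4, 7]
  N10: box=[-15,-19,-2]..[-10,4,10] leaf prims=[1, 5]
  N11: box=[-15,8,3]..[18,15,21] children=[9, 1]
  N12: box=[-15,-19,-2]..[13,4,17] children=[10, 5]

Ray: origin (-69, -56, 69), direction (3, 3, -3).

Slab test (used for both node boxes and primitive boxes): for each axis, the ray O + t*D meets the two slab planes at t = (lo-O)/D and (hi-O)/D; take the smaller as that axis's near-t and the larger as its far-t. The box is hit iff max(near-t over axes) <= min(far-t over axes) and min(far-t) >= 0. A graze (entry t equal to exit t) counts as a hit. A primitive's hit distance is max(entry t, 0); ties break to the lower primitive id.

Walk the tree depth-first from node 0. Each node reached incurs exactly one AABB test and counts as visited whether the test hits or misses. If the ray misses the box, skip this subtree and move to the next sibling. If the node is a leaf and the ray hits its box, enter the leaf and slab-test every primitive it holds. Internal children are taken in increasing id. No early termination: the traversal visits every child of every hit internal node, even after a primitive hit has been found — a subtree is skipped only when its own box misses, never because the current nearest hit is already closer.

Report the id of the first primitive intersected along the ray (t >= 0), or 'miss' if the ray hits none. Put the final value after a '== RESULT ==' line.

Traverse from the root:
N0 x:[52/3,29] y:[37/3,76/3] z:[16,85/3] -> hit [52/3,76/3], descend [6, 7, 11, 12]
  N6 x:[52/3,85/3] y:[20,76/3] z:[22,85/3] -> hit [22,76/3], descend [2, 4]
    N2 x:[52/3,73/3] y:[20,24] z:[68/3,79/3] -> hit [68/3,24] leaf, test {P10(miss), P13(miss)}
    N4 x:[70/3,85/3] y:[23,76/3] z:[22,85/3] -> hit [70/3,76/3] leaf, test {P6(miss), P14(miss)}
  N7 x:[52/3,73/3] y:[38/3,59/3] z:[71/3,83/3] -> miss, prune
  N11 x:[18,29] y:[64/3,71/3] z:[16,22] -> hit [64/3,22], descend [1, 9]
    N1 x:[24,29] y:[64/3,70/3] z:[50/3,22] -> miss, prune
    N9 x:[18,65/3] y:[22,71/3] z:[16,65/3] -> miss, prune
  N12 x:[18,82/3] y:[37/3,20] z:[52/3,71/3] -> hit [18,20], descend [5, 10]
    N5 x:[22,82/3] y:[37/3,16] z:[52/3,61/3] -> miss, prune
    N10 x:[18,59/3] y:[37/3,20] z:[59/3,71/3] -> hit [59/3,59/3] leaf, test {P1(miss), P5@t=59/3}

Visited [0, 6, 2, 4, 7, 11, 1, 9, 12, 5, 10]. Tests: 11 box, 3 leaf. Nearest: P5.

== RESULT ==
5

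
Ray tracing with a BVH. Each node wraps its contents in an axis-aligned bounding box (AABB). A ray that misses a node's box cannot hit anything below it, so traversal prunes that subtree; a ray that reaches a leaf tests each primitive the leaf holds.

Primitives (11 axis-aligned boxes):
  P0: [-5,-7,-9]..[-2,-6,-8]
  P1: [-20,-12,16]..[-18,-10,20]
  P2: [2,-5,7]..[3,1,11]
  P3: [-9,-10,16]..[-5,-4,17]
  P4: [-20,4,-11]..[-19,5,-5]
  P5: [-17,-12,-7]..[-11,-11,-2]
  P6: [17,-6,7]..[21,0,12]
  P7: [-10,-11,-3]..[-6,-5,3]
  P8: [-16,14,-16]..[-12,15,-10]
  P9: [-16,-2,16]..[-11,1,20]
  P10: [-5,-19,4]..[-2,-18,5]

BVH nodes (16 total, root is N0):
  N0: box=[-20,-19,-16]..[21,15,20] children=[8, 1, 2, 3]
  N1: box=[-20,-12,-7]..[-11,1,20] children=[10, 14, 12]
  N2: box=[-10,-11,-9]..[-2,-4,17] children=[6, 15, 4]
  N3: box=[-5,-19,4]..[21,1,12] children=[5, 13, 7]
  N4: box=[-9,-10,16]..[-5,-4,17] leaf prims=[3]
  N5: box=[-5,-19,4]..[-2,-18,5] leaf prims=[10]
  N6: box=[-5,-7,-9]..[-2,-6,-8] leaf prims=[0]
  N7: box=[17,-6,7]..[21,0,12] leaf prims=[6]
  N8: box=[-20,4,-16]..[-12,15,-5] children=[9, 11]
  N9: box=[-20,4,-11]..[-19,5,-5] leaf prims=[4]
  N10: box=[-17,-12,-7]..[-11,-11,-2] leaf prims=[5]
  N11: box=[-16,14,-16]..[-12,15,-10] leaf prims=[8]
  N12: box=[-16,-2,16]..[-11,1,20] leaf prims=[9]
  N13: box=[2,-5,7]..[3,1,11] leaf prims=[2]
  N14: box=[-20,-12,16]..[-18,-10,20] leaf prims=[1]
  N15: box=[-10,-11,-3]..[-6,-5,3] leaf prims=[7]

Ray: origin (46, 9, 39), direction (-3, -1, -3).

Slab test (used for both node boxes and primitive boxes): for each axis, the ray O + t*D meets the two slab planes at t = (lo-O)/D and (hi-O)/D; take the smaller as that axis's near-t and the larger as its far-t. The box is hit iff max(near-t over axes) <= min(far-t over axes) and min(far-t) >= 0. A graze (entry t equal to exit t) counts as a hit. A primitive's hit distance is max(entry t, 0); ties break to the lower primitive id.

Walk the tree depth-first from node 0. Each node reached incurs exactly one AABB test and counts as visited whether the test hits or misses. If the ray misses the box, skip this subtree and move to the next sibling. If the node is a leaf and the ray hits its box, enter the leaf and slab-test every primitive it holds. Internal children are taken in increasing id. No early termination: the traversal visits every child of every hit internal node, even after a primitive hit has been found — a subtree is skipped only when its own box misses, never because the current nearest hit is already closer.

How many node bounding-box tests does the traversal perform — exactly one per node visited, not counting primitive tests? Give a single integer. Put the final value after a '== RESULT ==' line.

Walk:
N0 x:[25/3,22] y:[-6,28] z:[19/3,55/3] -> hit [25/3,55/3], descend [1, 2, 3, 8]
  N1 x:[19,22] y:[8,21] z:[19/3,46/3] -> miss, prune
  N2 x:[16,56/3] y:[13,20] z:[22/3,16] -> hit [16,16], descend [4, 6, 15]
    N4 x:[17,55/3] y:[13,19] z:[22/3,23/3] -> miss, prune
    N6 x:[16,17] y:[15,16] z:[47/3,16] -> hit [16,16] leaf, test {P0@t=16}
    N15 x:[52/3,56/3] y:[14,20] z:[12,14] -> miss, prune
  N3 x:[25/3,17] y:[8,28] z:[9,35/3] -> hit [9,35/3], descend [5, 7, 13]
    N5 x:[16,17] y:[27,28] z:[34/3,35/3] -> miss, prune
    N7 x:[25/3,29/3] y:[9,15] z:[9,32/3] -> hit [9,29/3] leaf, test {P6@t=9}
    N13 x:[43/3,44/3] y:[8,14] z:[28/3,32/3] -> miss, prune
  N8 x:[58/3,22] y:[-6,5] z:[44/3,55/3] -> miss, prune

Summary -> nodes [0, 1, 2, 4, 6, 15, 3, 5, 7, 13, 8]; box-tests=11; leaf-entries=2; first=P6

== RESULT ==
11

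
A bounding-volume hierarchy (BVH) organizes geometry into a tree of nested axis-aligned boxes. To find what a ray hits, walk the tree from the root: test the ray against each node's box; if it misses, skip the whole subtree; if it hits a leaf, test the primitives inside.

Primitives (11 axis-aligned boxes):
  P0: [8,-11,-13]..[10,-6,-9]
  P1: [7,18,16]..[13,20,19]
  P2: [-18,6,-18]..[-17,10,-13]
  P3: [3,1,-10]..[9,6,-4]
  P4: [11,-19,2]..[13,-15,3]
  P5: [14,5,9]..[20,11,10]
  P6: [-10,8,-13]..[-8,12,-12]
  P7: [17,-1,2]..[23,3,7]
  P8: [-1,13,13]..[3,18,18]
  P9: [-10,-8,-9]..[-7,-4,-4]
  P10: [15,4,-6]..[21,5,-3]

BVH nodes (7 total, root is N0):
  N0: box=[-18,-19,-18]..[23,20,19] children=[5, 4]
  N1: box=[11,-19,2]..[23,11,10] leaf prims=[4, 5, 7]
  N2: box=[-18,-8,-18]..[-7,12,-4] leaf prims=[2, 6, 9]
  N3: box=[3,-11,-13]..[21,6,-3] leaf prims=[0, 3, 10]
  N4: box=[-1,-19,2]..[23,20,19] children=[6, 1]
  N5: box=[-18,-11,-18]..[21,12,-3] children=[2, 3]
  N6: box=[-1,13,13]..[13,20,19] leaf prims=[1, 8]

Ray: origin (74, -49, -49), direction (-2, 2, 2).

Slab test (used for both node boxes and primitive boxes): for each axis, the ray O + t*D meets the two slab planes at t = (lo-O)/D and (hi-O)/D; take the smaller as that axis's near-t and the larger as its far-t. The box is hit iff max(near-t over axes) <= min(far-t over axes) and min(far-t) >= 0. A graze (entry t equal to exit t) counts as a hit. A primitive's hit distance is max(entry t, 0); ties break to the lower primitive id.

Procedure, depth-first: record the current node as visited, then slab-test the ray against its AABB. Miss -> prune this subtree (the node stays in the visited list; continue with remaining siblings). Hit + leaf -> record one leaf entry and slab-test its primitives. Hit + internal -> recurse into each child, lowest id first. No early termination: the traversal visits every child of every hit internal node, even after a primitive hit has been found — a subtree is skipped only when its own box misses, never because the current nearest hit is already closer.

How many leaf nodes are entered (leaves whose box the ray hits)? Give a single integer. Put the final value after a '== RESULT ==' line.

Traverse from the root:
N0 x:[51/2,46] y:[15,69/2] z:[31/2,34] -> hit [51/2,34], descend [4, 5]
  N4 x:[51/2,75/2] y:[15,69/2] z:[51/2,34] -> hit [51/2,34], descend [1, 6]
    N1 x:[51/2,63/2] y:[15,30] z:[51/2,59/2] -> hit [51/2,59/2] leaf, test {P4(miss), P5@t=29, P7@t=51/2}
    N6 x:[61/2,75/2] y:[31,69/2] z:[31,34] -> hit [31,34] leaf, test {P1@t=67/2, P8(miss)}
  N5 x:[53/2,46] y:[19,61/2] z:[31/2,23] -> miss, prune

order=[0, 4, 1, 6, 5]  |boxes|=5  |leaves|=2  hit=P7

== RESULT ==
2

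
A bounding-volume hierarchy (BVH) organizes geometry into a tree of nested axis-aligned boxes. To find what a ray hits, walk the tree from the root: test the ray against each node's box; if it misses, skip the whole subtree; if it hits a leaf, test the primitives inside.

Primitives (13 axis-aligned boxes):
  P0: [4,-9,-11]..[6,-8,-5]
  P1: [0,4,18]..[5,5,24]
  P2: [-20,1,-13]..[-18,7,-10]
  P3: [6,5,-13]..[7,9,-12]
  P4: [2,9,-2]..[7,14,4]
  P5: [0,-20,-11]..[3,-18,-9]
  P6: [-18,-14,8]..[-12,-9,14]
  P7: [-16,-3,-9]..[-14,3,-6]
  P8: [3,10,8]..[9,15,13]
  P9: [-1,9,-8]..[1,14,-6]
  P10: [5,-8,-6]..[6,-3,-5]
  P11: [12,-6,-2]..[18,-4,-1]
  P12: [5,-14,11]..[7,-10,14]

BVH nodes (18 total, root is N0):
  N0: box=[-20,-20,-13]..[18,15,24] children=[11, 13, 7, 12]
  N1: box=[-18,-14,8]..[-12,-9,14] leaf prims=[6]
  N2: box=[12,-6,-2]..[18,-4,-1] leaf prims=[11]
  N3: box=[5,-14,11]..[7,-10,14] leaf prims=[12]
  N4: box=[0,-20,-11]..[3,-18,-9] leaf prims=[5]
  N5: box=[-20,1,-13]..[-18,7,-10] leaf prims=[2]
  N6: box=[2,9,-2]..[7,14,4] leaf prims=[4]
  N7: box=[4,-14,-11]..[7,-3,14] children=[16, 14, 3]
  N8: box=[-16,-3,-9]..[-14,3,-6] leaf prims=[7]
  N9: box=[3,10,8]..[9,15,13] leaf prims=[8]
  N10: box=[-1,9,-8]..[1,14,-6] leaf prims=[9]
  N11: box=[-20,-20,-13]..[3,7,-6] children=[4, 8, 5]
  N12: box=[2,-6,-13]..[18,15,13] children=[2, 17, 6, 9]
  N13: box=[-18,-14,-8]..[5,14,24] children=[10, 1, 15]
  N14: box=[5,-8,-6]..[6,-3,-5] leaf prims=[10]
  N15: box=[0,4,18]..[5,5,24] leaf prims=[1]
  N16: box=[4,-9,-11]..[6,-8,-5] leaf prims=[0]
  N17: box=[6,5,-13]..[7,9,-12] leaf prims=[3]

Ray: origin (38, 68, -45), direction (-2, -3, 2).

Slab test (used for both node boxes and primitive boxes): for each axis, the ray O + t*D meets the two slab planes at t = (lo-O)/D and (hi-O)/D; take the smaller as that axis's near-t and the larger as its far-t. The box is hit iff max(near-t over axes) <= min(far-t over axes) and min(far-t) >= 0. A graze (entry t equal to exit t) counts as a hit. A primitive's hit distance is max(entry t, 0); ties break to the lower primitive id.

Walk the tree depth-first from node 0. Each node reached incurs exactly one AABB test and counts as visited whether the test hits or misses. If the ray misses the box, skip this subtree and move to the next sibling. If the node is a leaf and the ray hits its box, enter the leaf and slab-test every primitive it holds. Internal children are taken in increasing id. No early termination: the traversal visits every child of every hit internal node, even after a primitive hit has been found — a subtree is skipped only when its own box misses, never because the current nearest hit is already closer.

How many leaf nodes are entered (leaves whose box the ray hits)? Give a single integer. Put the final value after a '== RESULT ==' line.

Walk:
N0 x:[10,29] y:[53/3,88/3] z:[16,69/2] -> hit [53/3,29], descend [7, 11, 12, 13]
  N7 x:[31/2,17] y:[71/3,82/3] z:[17,59/2] -> miss, prune
  N11 x:[35/2,29] y:[61/3,88/3] z:[16,39/2] -> miss, prune
  N12 x:[10,18] y:[53/3,74/3] z:[16,29] -> hit [53/3,18], descend [2, 6, 9, 17]
    N2 x:[10,13] y:[24,74/3] z:[43/2,22] -> miss, prune
    N6 x:[31/2,18] y:[18,59/3] z:[43/2,49/2] -> miss, prune
    N9 x:[29/2,35/2] y:[53/3,58/3] z:[53/2,29] -> miss, prune
    N17 x:[31/2,16] y:[59/3,21] z:[16,33/2] -> miss, prune
  N13 x:[33/2,28] y:[18,82/3] z:[37/2,69/2] -> hit [37/2,82/3], descend [1, 10, 15]
    N1 x:[25,28] y:[77/3,82/3] z:[53/2,59/2] -> hit [53/2,82/3] leaf, test {P6@t=53/2}
    N10 x:[37/2,39/2] y:[18,59/3] z:[37/2,39/2] -> hit [37/2,39/2] leaf, test {P9@t=37/2}
    N15 x:[33/2,19] y:[21,64/3] z:[63/2,69/2] -> miss, prune

Visited [0, 7, 11, 12, 2, 6, 9, 17, 13, 1, 10, 15]. Tests: 12 box, 2 leaf. Nearest: P9.

== RESULT ==
2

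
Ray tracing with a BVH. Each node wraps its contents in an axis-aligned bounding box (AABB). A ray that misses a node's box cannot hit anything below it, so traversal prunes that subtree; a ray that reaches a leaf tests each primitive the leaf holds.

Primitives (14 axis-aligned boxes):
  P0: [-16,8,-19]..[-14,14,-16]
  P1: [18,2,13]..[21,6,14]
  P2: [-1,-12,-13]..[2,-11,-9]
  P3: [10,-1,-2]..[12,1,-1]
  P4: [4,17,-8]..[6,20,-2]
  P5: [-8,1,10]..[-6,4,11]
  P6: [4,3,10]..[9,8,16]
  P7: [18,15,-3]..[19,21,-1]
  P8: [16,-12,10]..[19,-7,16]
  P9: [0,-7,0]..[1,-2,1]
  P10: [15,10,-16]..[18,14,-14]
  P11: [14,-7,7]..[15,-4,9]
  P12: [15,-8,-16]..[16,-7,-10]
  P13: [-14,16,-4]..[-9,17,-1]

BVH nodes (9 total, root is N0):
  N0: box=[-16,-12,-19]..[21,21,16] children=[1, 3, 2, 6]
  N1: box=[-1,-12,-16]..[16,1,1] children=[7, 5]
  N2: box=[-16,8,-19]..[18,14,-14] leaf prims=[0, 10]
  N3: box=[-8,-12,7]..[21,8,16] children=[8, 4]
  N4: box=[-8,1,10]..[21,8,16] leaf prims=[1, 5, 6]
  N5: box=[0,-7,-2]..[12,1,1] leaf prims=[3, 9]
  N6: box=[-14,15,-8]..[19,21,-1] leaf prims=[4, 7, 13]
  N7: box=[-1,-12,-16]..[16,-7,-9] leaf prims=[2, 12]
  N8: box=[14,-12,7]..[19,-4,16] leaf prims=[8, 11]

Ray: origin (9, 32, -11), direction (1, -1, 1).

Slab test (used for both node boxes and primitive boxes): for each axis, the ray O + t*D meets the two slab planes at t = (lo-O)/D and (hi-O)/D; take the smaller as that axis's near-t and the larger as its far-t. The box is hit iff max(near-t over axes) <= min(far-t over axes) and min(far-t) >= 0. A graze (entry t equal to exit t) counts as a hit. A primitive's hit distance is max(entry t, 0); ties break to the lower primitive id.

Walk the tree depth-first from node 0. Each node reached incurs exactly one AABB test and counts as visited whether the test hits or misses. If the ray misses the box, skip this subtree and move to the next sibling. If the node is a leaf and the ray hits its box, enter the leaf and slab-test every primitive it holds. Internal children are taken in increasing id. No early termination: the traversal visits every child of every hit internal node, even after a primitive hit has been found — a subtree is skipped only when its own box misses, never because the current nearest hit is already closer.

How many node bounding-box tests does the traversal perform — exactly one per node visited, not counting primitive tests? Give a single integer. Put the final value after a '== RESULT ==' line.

Trace the traversal:
N0 x:[-25,12] y:[11,44] z:[-8,27] -> hit [11,12], descend [1, 2, 3, 6]
  N1 x:[-10,7] y:[31,44] z:[-5,12] -> miss, prune
  N2 x:[-25,9] y:[18,24] z:[-8,-3] -> miss, prune
  N3 x:[-17,12] y:[24,44] z:[18,27] -> miss, prune
  N6 x:[-23,10] y:[11,17] z:[3,10] -> miss, prune

5 AABB tests over nodes [0, 1, 2, 3, 6]; 0 leaves entered; closest miss.

== RESULT ==
5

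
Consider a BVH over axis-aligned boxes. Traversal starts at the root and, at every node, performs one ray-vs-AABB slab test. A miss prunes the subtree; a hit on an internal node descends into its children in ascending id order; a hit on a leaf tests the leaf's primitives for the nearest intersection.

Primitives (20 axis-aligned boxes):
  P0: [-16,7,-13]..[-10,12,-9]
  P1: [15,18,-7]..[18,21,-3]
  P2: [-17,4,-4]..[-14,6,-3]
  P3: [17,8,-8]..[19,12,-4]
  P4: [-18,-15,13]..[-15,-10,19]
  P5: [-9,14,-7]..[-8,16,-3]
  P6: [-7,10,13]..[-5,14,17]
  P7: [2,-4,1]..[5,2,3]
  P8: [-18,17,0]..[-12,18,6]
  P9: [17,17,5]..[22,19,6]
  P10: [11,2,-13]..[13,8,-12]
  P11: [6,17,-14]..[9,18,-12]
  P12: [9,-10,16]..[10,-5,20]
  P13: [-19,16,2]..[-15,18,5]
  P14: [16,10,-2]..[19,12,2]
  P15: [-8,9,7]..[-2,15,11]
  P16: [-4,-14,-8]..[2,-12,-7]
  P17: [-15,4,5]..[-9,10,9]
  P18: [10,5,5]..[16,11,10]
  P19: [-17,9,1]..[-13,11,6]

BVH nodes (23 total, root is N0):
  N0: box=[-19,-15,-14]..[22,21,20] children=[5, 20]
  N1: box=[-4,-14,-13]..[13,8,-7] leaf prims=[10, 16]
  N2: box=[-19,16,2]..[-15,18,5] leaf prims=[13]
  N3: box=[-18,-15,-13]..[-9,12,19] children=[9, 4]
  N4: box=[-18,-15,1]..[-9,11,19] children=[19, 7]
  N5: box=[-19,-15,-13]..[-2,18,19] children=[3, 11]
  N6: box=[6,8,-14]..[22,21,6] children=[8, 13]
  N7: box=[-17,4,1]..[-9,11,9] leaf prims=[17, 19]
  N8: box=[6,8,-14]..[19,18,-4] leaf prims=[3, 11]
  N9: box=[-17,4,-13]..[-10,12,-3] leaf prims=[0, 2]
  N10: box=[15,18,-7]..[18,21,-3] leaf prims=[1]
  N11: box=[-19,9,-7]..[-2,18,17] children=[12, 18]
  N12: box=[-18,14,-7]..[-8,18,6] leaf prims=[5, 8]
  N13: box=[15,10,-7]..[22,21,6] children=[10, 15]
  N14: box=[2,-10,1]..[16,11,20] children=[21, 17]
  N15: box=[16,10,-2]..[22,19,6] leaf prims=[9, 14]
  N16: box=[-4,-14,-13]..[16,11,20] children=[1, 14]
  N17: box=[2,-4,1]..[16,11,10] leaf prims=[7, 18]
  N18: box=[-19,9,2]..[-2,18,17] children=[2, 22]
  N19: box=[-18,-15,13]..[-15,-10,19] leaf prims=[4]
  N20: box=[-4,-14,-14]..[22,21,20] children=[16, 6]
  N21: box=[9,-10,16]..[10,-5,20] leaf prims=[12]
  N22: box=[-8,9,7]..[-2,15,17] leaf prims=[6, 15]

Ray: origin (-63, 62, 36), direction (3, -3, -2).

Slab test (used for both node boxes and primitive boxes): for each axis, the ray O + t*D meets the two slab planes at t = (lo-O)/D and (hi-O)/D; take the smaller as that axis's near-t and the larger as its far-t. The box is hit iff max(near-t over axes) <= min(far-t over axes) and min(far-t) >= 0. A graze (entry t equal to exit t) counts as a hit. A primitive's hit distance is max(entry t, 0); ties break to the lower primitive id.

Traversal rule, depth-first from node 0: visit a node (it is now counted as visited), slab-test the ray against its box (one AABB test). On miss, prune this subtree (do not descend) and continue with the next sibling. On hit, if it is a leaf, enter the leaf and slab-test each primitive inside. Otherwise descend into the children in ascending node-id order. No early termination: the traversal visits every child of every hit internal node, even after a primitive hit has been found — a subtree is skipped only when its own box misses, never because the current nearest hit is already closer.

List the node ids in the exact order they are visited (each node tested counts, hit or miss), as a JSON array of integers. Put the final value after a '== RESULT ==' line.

Traverse from the root:
N0 x:[44/3,85/3] y:[41/3,77/3] z:[8,25] -> hit [44/3,25], descend [5, 20]
  N5 x:[44/3,61/3] y:[44/3,77/3] z:[17/2,49/2] -> hit [44/3,61/3], descend [3, 11]
    N3 x:[15,18] y:[50/3,77/3] z:[17/2,49/2] -> hit [50/3,18], descend [4, 9]
      N4 x:[15,18] y:[17,77/3] z:[17/2,35/2] -> hit [17,35/2], descend [7, 19]
        N7 x:[46/3,18] y:[17,58/3] z:[27/2,35/2] -> hit [17,35/2] leaf, test {P17(miss), P19(miss)}
        N19 x:[15,16] y:[24,77/3] z:[17/2,23/2] -> miss, prune
      N9 x:[46/3,53/3] y:[50/3,58/3] z:[39/2,49/2] -> miss, prune
    N11 x:[44/3,61/3] y:[44/3,53/3] z:[19/2,43/2] -> hit [44/3,53/3], descend [12, 18]
      N12 x:[15,55/3] y:[44/3,16] z:[15,43/2] -> hit [15,16] leaf, test {P5(miss), P8@t=15}
      N18 x:[44/3,61/3] y:[44/3,53/3] z:[19/2,17] -> hit [44/3,17], descend [2, 22]
        N2 x:[44/3,16] y:[44/3,46/3] z:[31/2,17] -> miss, prune
        N22 x:[55/3,61/3] y:[47/3,53/3] z:[19/2,29/2] -> miss, prune
  N20 x:[59/3,85/3] y:[41/3,76/3] z:[8,25] -> hit [59/3,25], descend [6, 16]
    N6 x:[23,85/3] y:[41/3,18] z:[15,25] -> miss, prune
    N16 x:[59/3,79/3] y:[17,76/3] z:[8,49/2] -> hit [59/3,49/2], descend [1, 14]
      N1 x:[59/3,76/3] y:[18,76/3] z:[43/2,49/2] -> hit [43/2,49/2] leaf, test {P10(miss), P16(miss)}
      N14 x:[65/3,79/3] y:[17,24] z:[8,35/2] -> miss, prune

order=[0, 5, 3, 4, 7, 19, 9, 11, 12, 18, 2, 22, 20, 6, 16, 1, 14]  |boxes|=17  |leaves|=3  hit=P8

== RESULT ==
[0, 5, 3, 4, 7, 19, 9, 11, 12, 18, 2, 22, 20, 6, 16, 1, 14]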